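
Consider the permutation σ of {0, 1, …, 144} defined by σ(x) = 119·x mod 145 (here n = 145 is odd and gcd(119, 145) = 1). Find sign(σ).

-1

Trace 119: π^k(119) = [119, 96, 114, 81, 69, 91, 99] for k=0..6.
Cycle type of π: 28×5 + 2×2 + 1; total 8 cycles.
n − c = 145 − 8 = 137; sign = (−1)^137 = -1.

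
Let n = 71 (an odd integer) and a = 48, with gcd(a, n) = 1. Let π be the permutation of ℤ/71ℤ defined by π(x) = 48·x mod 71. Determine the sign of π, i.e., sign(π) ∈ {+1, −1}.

Trace 1: π^k(1) = [1, 48, 32, 45, 30, 20, 37] for k=0..6.
Decompose π into cycles: lengths [7, 7, 7, 7, 7, 7, 7, 7, 7, 7, 1] (11 cycles, including the fixed point 0).
11 cycles on 71: each ℓ→(−1)^(ℓ−1), product (−1)^60 = +1.

+1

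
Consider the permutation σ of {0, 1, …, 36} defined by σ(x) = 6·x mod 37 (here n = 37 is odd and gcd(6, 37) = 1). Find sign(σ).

Start at x=36: 36 → 31 → 1 → 6 → 36 (one orbit).
The orbit structure of x ↦ 6x mod 37: 10 orbits of sizes [4, 4, 4, 4, 4, 4, 4, 4, 4, 1].
n − c = 37 − 10 = 27; sign = (−1)^27 = -1.
Via Zolotarev, sign(π_{6}) = (6|37) = -1.

-1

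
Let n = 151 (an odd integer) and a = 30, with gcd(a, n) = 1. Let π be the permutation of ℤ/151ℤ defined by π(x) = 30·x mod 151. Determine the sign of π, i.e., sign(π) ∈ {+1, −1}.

Start at x=18: 18 → 87 → 43 → 82 → 44 → 112 → 38 → … (one orbit).
The orbit structure of x ↦ 30x mod 151: 2 orbits of sizes [150, 1].
n − c = 151 − 2 = 149; sign = (−1)^149 = -1.
Zolotarev: (30|151) = -1, matching the cycle-count sign.

-1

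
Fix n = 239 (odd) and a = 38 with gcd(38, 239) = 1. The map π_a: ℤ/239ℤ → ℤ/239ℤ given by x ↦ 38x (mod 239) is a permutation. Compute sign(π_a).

-1

Orbit of 98 under x↦38x: [98, 139, 24, 195, 1, 38, 10]… (length divides ord_239(38)).
Cycle type of π: 14×17 + 1; total 18 cycles.
With 18 cycles on 239 points, sign = (−1)^{239−18} = -1.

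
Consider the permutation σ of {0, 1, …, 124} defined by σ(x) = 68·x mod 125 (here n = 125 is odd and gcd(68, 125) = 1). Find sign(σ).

-1

Trace 124: π^k(124) = [124, 57, 1, 68] for k=0..3.
Cycle type of π: 4×31 + 1; total 32 cycles.
125 − 32 = 93 transpositions; sign(π) = (−1)^93 = -1.
(68|125)_J = -1 (Zolotarev's lemma cross-check).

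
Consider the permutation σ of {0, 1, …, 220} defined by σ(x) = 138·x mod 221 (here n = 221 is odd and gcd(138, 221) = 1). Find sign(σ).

-1

Start at x=138: 138 → 38 → 161 → 118 → 151 → 64 → 213 → … (one orbit).
Cycle lengths of π_138 on ℤ/221ℤ: [8, 8, 8, 8, 8, 8, 8, 8, 8, 8, 8, 8, 8, 8, 8, 8, 8, 8, 8, 8, 8, 8, 8, 8, 8, 8, 4, 4, 4, 1]; 30 cycles in total.
221 − 30 = 191 transpositions; sign(π) = (−1)^191 = -1.
The Jacobi symbol (138|221) = -1 (Zolotarev) agrees.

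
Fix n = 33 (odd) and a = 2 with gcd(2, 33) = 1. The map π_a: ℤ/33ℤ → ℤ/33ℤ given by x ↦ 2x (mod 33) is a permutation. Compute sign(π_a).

Orbit of 31 under x↦2x: [31, 29, 25, 17, 1, 2, 4]… (length divides ord_33(2)).
Cycle lengths of π_2 on ℤ/33ℤ: [10, 10, 10, 2, 1]; 5 cycles in total.
33 − 5 = 28 transpositions; sign(π) = (−1)^28 = +1.
Via Zolotarev, sign(π_{2}) = (2|33) = +1.

+1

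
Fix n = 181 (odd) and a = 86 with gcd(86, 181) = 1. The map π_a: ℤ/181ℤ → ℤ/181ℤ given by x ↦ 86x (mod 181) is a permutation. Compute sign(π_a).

Trace 174: π^k(174) = [174, 122, 175, 27, 150, 49, 51] for k=0..6.
Decompose π into cycles: lengths [60, 60, 60, 1] (4 cycles, including the fixed point 0).
181 − 4 = 177 transpositions; sign(π) = (−1)^177 = -1.
Zolotarev: (86|181) = -1, matching the cycle-count sign.

-1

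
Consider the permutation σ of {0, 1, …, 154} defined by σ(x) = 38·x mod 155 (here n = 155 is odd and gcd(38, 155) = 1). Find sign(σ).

-1

Start at x=113: 113 → 109 → 112 → 71 → 63 → 69 → 142 → … (one orbit).
Cycle lengths of π_38 on ℤ/155ℤ: [60, 60, 15, 15, 4, 1]; 6 cycles in total.
With 6 cycles on 155 points, sign = (−1)^{155−6} = -1.
Check: (38/155) = -1 by Zolotarev.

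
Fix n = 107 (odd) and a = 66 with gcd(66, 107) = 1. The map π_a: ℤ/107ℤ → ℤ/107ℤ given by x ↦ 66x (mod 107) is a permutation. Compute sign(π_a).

Trace 10: π^k(10) = [10, 18, 11, 84, 87, 71, 85] for k=0..6.
Decompose π into cycles: lengths [106, 1] (2 cycles, including the fixed point 0).
n − c = 107 − 2 = 105; sign = (−1)^105 = -1.

-1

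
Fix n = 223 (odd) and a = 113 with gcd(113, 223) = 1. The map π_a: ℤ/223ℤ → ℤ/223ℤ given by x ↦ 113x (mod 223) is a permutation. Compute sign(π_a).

Trace 157: π^k(157) = [157, 124, 186, 56, 84, 126, 189] for k=0..6.
Decompose π into cycles: lengths [222, 1] (2 cycles, including the fixed point 0).
Σ(ℓ_i−1) = 223−2 = 221; sign = (−1)^221 = -1.

-1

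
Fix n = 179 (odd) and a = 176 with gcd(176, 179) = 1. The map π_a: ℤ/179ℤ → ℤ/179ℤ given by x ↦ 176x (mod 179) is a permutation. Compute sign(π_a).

Start at x=124: 124 → 165 → 42 → 53 → 20 → 119 → 1 → … (one orbit).
2 cycles of lengths [178, 1].
n − c = 179 − 2 = 177; sign = (−1)^177 = -1.
Check: (176/179) = -1 by Zolotarev.

-1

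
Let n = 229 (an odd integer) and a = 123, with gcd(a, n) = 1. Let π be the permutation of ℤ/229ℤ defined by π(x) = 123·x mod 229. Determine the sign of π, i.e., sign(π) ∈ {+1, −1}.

Orbit of 60 under x↦123x: [60, 52, 213, 93, 218, 21, 64]… (length divides ord_229(123)).
4 cycles of lengths [76, 76, 76, 1].
4 cycles on 229: each ℓ→(−1)^(ℓ−1), product (−1)^225 = -1.
Check: (123/229) = -1 by Zolotarev.

-1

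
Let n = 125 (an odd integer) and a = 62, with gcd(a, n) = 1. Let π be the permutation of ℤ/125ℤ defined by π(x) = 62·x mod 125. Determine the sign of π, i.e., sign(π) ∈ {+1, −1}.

Start at x=52: 52 → 99 → 13 → 56 → 97 → 14 → 118 → … (one orbit).
π_62 has 4 disjoint cycles with lengths [100, 20, 4, 1] on {0,…,124}.
sign(π) = (−1)^{n − #cycles} = (−1)^{125−4} = (−1)^121 = -1.
Zolotarev: (62|125) = -1, matching the cycle-count sign.

-1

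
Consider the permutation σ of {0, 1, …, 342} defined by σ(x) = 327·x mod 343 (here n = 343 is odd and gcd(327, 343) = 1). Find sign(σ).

-1

Trace 243: π^k(243) = [243, 228, 125, 58, 101, 99, 131] for k=0..6.
π_327 has 4 disjoint cycles with lengths [294, 42, 6, 1] on {0,…,342}.
4 cycles on 343: each ℓ→(−1)^(ℓ−1), product (−1)^339 = -1.
The Jacobi symbol (327|343) = -1 (Zolotarev) agrees.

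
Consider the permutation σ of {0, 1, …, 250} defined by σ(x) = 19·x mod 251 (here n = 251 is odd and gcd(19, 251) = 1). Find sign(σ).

-1

Start at x=151: 151 → 108 → 44 → 83 → 71 → 94 → 29 → … (one orbit).
2 cycles of lengths [250, 1].
2 cycles on 251: each ℓ→(−1)^(ℓ−1), product (−1)^249 = -1.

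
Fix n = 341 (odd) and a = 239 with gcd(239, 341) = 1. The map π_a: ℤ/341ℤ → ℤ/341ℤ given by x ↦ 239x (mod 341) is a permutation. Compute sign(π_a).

+1

Trace 167: π^k(167) = [167, 16, 73, 56, 85, 196, 127] for k=0..6.
Cycle type of π: 30×11 + 10 + 1; total 13 cycles.
sign(π) = (−1)^{n − #cycles} = (−1)^{341−13} = (−1)^328 = +1.
Zolotarev: (239|341) = +1, matching the cycle-count sign.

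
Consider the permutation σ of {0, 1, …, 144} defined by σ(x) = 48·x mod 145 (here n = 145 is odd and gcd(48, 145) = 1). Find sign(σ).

Orbit of 111 under x↦48x: [111, 108, 109, 12, 141, 98, 64]… (length divides ord_145(48)).
π_48 has 7 disjoint cycles with lengths [28, 28, 28, 28, 28, 4, 1] on {0,…,144}.
sign(π) = (−1)^{n − #cycles} = (−1)^{145−7} = (−1)^138 = +1.

+1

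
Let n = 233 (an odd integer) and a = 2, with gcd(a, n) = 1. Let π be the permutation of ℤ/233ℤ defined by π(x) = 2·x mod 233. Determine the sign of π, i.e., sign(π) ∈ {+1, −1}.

Orbit of 128 under x↦2x: [128, 23, 46, 92, 184, 135, 37]… (length divides ord_233(2)).
The orbit structure of x ↦ 2x mod 233: 9 orbits of sizes [29, 29, 29, 29, 29, 29, 29, 29, 1].
n − c = 233 − 9 = 224; sign = (−1)^224 = +1.

+1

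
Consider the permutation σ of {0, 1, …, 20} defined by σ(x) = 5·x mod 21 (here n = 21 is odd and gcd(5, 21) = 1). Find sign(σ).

Start at x=20: 20 → 16 → 17 → 1 → 5 → 4 → 20 (one orbit).
Decompose π into cycles: lengths [6, 6, 6, 2, 1] (5 cycles, including the fixed point 0).
Σ(ℓ_i−1) = 21−5 = 16; sign = (−1)^16 = +1.
The Jacobi symbol (5|21) = +1 (Zolotarev) agrees.

+1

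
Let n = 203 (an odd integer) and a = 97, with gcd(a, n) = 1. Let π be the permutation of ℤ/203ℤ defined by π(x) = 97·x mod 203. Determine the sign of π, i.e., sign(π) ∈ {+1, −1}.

Start at x=188: 188 → 169 → 153 → 22 → 104 → 141 → 76 → … (one orbit).
Cycle lengths of π_97 on ℤ/203ℤ: [28, 28, 28, 28, 28, 28, 28, 2, 2, 2, 1]; 11 cycles in total.
11 cycles on 203: each ℓ→(−1)^(ℓ−1), product (−1)^192 = +1.
The Jacobi symbol (97|203) = +1 (Zolotarev) agrees.

+1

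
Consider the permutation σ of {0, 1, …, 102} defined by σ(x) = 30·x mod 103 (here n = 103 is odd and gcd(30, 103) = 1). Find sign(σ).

+1

Trace 13: π^k(13) = [13, 81, 61, 79, 1, 30, 76] for k=0..6.
Decompose π into cycles: lengths [17, 17, 17, 17, 17, 17, 1] (7 cycles, including the fixed point 0).
103 − 7 = 96 transpositions; sign(π) = (−1)^96 = +1.
The Jacobi symbol (30|103) = +1 (Zolotarev) agrees.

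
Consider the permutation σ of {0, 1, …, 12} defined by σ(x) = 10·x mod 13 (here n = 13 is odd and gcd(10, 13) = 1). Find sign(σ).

+1

Orbit of 3 under x↦10x: [3, 4, 1, 10, 9, 12]… (length divides ord_13(10)).
Decompose π into cycles: lengths [6, 6, 1] (3 cycles, including the fixed point 0).
13 − 3 = 10 transpositions; sign(π) = (−1)^10 = +1.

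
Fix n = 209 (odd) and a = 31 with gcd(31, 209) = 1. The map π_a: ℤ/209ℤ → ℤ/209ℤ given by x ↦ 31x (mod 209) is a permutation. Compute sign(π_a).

-1

Orbit of 64 under x↦31x: [64, 103, 58, 126, 144, 75, 26]… (length divides ord_209(31)).
Cycle lengths of π_31 on ℤ/209ℤ: [30, 30, 30, 30, 30, 30, 6, 6, 6, 5, 5, 1]; 12 cycles in total.
12 cycles on 209: each ℓ→(−1)^(ℓ−1), product (−1)^197 = -1.
Via Zolotarev, sign(π_{31}) = (31|209) = -1.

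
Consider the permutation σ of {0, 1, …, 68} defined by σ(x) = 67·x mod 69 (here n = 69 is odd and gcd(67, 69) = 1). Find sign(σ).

-1

Start at x=31: 31 → 7 → 55 → 28 → 13 → 43 → 52 → … (one orbit).
Cycle type of π: 22×3 + 1×3; total 6 cycles.
With 6 cycles on 69 points, sign = (−1)^{69−6} = -1.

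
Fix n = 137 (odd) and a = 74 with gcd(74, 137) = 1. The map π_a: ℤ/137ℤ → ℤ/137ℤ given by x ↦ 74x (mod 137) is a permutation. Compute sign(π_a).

Trace 56: π^k(56) = [56, 34, 50, 1, 74, 133, 115] for k=0..6.
9 cycles of lengths [17, 17, 17, 17, 17, 17, 17, 17, 1].
sign(π) = (−1)^{n − #cycles} = (−1)^{137−9} = (−1)^128 = +1.

+1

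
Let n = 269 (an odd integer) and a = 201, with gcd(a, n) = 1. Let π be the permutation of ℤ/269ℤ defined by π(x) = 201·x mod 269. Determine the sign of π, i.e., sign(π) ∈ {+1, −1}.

-1

Start at x=225: 225 → 33 → 177 → 69 → 150 → 22 → 118 → … (one orbit).
2 cycles of lengths [268, 1].
With 2 cycles on 269 points, sign = (−1)^{269−2} = -1.
(201|269)_J = -1 (Zolotarev's lemma cross-check).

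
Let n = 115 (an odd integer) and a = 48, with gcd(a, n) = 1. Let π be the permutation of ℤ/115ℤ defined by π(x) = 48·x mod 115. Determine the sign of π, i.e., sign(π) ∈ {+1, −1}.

-1

Orbit of 52 under x↦48x: [52, 81, 93, 94, 27, 31, 108]… (length divides ord_115(48)).
Cycle lengths of π_48 on ℤ/115ℤ: [44, 44, 11, 11, 4, 1]; 6 cycles in total.
115 − 6 = 109 transpositions; sign(π) = (−1)^109 = -1.
(48|115)_J = -1 (Zolotarev's lemma cross-check).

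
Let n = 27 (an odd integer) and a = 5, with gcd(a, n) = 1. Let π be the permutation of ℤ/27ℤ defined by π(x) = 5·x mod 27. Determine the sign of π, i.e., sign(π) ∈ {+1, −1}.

-1

Orbit of 13 under x↦5x: [13, 11, 1, 5, 25, 17, 4]… (length divides ord_27(5)).
Decompose π into cycles: lengths [18, 6, 2, 1] (4 cycles, including the fixed point 0).
4 cycles on 27: each ℓ→(−1)^(ℓ−1), product (−1)^23 = -1.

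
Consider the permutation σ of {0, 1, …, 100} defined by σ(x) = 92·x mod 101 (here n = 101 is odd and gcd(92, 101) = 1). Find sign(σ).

+1

Orbit of 95 under x↦92x: [95, 54, 19, 31, 24, 87, 25]… (length divides ord_101(92)).
π_92 has 5 disjoint cycles with lengths [25, 25, 25, 25, 1] on {0,…,100}.
With 5 cycles on 101 points, sign = (−1)^{101−5} = +1.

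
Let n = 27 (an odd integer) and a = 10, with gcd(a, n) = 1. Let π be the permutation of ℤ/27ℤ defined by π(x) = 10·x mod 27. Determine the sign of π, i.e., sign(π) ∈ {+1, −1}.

+1

Orbit of 19 under x↦10x: [19, 1, 10]… (length divides ord_27(10)).
Cycle lengths of π_10 on ℤ/27ℤ: [3, 3, 3, 3, 3, 3, 1, 1, 1, 1, 1, 1, 1, 1, 1]; 15 cycles in total.
Σ(ℓ_i−1) = 27−15 = 12; sign = (−1)^12 = +1.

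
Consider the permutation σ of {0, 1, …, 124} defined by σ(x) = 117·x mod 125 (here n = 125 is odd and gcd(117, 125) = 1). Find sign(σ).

Start at x=111: 111 → 112 → 104 → 43 → 31 → 2 → 109 → … (one orbit).
π_117 has 4 disjoint cycles with lengths [100, 20, 4, 1] on {0,…,124}.
Σ(ℓ_i−1) = 125−4 = 121; sign = (−1)^121 = -1.
Check: (117/125) = -1 by Zolotarev.

-1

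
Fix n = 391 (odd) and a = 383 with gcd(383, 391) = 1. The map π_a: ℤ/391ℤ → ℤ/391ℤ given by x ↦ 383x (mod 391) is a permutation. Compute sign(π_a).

Orbit of 169 under x↦383x: [169, 212, 259, 274, 154, 332, 81]… (length divides ord_391(383)).
The orbit structure of x ↦ 383x mod 391: 8 orbits of sizes [88, 88, 88, 88, 22, 8, 8, 1].
391 − 8 = 383 transpositions; sign(π) = (−1)^383 = -1.
The Jacobi symbol (383|391) = -1 (Zolotarev) agrees.

-1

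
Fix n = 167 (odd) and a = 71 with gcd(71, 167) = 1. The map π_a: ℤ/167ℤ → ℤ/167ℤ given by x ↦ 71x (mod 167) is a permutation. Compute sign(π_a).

-1

Start at x=97: 97 → 40 → 1 → 71 → 31 → 30 → 126 → … (one orbit).
Decompose π into cycles: lengths [166, 1] (2 cycles, including the fixed point 0).
167 − 2 = 165 transpositions; sign(π) = (−1)^165 = -1.
The Jacobi symbol (71|167) = -1 (Zolotarev) agrees.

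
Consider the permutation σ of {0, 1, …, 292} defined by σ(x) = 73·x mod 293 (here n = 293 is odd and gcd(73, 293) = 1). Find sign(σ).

+1

Start at x=91: 91 → 197 → 24 → 287 → 148 → 256 → 229 → … (one orbit).
Cycle type of π: 73×4 + 1; total 5 cycles.
n − c = 293 − 5 = 288; sign = (−1)^288 = +1.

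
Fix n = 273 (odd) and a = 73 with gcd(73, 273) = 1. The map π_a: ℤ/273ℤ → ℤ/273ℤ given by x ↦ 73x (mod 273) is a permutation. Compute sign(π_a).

+1

Orbit of 265 under x↦73x: [265, 235, 229, 64, 31, 79, 34]… (length divides ord_273(73)).
Cycle lengths of π_73 on ℤ/273ℤ: [12, 12, 12, 12, 12, 12, 12, 12, 12, 12, 12, 12, 12, 12, 12, 12, 12, 12, 6, 6, 6, 4, 4, 4, 4, 4, 4, 4, 4, 4, 1, 1, 1]; 33 cycles in total.
sign(π) = (−1)^{n − #cycles} = (−1)^{273−33} = (−1)^240 = +1.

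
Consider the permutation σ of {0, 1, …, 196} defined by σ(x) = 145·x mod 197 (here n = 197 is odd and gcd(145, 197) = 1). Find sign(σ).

Trace 153: π^k(153) = [153, 121, 12, 164, 140, 9, 123] for k=0..6.
The orbit structure of x ↦ 145x mod 197: 2 orbits of sizes [196, 1].
With 2 cycles on 197 points, sign = (−1)^{197−2} = -1.
Via Zolotarev, sign(π_{145}) = (145|197) = -1.

-1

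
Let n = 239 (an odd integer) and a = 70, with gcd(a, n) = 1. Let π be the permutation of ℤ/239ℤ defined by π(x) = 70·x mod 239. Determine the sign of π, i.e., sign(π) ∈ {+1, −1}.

Orbit of 69 under x↦70x: [69, 50, 154, 25, 77, 132, 158]… (length divides ord_239(70)).
Cycle type of π: 238 + 1; total 2 cycles.
2 cycles on 239: each ℓ→(−1)^(ℓ−1), product (−1)^237 = -1.

-1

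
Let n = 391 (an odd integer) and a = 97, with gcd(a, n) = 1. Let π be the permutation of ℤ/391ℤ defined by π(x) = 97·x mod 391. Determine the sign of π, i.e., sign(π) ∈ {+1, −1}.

Trace 259: π^k(259) = [259, 99, 219, 129, 1, 97, 25] for k=0..6.
π_97 has 5 disjoint cycles with lengths [176, 176, 22, 16, 1] on {0,…,390}.
n − c = 391 − 5 = 386; sign = (−1)^386 = +1.

+1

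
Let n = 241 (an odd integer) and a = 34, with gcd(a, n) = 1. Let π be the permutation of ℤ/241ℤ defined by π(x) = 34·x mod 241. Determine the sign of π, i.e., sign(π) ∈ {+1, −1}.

-1

Trace 5: π^k(5) = [5, 170, 237, 105, 196, 157, 36] for k=0..6.
π_34 has 2 disjoint cycles with lengths [240, 1] on {0,…,240}.
241 − 2 = 239 transpositions; sign(π) = (−1)^239 = -1.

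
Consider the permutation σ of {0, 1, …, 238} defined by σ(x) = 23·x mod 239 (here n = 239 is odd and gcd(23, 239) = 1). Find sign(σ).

-1

Orbit of 188 under x↦23x: [188, 22, 28, 166, 233, 101, 172]… (length divides ord_239(23)).
The orbit structure of x ↦ 23x mod 239: 8 orbits of sizes [34, 34, 34, 34, 34, 34, 34, 1].
sign(π) = (−1)^{n − #cycles} = (−1)^{239−8} = (−1)^231 = -1.
The Jacobi symbol (23|239) = -1 (Zolotarev) agrees.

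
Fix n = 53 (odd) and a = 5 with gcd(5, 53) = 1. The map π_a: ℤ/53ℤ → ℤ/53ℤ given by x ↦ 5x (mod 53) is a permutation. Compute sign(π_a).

Start at x=27: 27 → 29 → 39 → 36 → 21 → 52 → 48 → … (one orbit).
Cycle lengths of π_5 on ℤ/53ℤ: [52, 1]; 2 cycles in total.
sign(π) = (−1)^{n − #cycles} = (−1)^{53−2} = (−1)^51 = -1.

-1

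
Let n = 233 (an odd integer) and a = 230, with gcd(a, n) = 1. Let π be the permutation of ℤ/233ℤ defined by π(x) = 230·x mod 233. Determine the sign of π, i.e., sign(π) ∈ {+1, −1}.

-1

Start at x=160: 160 → 219 → 42 → 107 → 145 → 31 → 140 → … (one orbit).
π_230 has 2 disjoint cycles with lengths [232, 1] on {0,…,232}.
n − c = 233 − 2 = 231; sign = (−1)^231 = -1.
The Jacobi symbol (230|233) = -1 (Zolotarev) agrees.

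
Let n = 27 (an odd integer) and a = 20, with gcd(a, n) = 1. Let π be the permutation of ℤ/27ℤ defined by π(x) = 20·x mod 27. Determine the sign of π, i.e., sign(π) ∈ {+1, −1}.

Orbit of 8 under x↦20x: [8, 25, 14, 10, 11, 4, 26]… (length divides ord_27(20)).
4 cycles of lengths [18, 6, 2, 1].
sign(π) = (−1)^{n − #cycles} = (−1)^{27−4} = (−1)^23 = -1.
Zolotarev: (20|27) = -1, matching the cycle-count sign.

-1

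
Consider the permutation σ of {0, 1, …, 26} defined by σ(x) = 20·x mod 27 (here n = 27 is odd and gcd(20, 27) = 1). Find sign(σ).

-1

Start at x=23: 23 → 1 → 20 → 22 → 8 → 25 → 14 → … (one orbit).
Cycle type of π: 18 + 6 + 2 + 1; total 4 cycles.
With 4 cycles on 27 points, sign = (−1)^{27−4} = -1.
Zolotarev: (20|27) = -1, matching the cycle-count sign.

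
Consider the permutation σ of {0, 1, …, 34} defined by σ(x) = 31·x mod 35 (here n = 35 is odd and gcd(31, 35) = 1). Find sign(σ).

Trace 16: π^k(16) = [16, 6, 11, 26, 1, 31] for k=0..5.
π_31 has 10 disjoint cycles with lengths [6, 6, 6, 6, 6, 1, 1, 1, 1, 1] on {0,…,34}.
sign(π) = (−1)^{n − #cycles} = (−1)^{35−10} = (−1)^25 = -1.

-1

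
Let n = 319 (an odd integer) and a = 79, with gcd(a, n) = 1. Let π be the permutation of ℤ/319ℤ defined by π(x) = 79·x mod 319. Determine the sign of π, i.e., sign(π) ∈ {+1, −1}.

+1

Start at x=292: 292 → 100 → 244 → 136 → 217 → 236 → 142 → … (one orbit).
Decompose π into cycles: lengths [140, 140, 28, 10, 1] (5 cycles, including the fixed point 0).
5 cycles on 319: each ℓ→(−1)^(ℓ−1), product (−1)^314 = +1.
Zolotarev: (79|319) = +1, matching the cycle-count sign.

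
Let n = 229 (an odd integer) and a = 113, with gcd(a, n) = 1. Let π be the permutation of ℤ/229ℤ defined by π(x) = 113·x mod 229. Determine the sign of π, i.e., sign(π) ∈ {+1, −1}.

Orbit of 5 under x↦113x: [5, 107, 183, 69, 11, 98, 82]… (length divides ord_229(113)).
Cycle lengths of π_113 on ℤ/229ℤ: [228, 1]; 2 cycles in total.
n − c = 229 − 2 = 227; sign = (−1)^227 = -1.
Zolotarev: (113|229) = -1, matching the cycle-count sign.

-1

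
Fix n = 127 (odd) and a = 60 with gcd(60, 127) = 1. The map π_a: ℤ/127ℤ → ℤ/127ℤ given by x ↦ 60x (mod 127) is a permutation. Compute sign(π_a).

Start at x=4: 4 → 113 → 49 → 19 → 124 → 74 → 122 → … (one orbit).
Decompose π into cycles: lengths [63, 63, 1] (3 cycles, including the fixed point 0).
With 3 cycles on 127 points, sign = (−1)^{127−3} = +1.

+1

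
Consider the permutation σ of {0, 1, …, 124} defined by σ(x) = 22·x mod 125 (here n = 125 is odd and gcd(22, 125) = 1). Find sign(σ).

Start at x=53: 53 → 41 → 27 → 94 → 68 → 121 → 37 → … (one orbit).
4 cycles of lengths [100, 20, 4, 1].
4 cycles on 125: each ℓ→(−1)^(ℓ−1), product (−1)^121 = -1.
Check: (22/125) = -1 by Zolotarev.

-1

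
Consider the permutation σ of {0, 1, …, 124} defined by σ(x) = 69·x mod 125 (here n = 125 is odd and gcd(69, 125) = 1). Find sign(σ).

Start at x=21: 21 → 74 → 106 → 64 → 41 → 79 → 76 → … (one orbit).
The orbit structure of x ↦ 69x mod 125: 7 orbits of sizes [50, 50, 10, 10, 2, 2, 1].
With 7 cycles on 125 points, sign = (−1)^{125−7} = +1.

+1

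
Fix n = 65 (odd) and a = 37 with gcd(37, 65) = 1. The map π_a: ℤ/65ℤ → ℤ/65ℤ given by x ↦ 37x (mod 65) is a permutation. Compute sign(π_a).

+1

Orbit of 4 under x↦37x: [4, 18, 16, 7, 64, 28, 61]… (length divides ord_65(37)).
Cycle lengths of π_37 on ℤ/65ℤ: [12, 12, 12, 12, 12, 4, 1]; 7 cycles in total.
7 cycles on 65: each ℓ→(−1)^(ℓ−1), product (−1)^58 = +1.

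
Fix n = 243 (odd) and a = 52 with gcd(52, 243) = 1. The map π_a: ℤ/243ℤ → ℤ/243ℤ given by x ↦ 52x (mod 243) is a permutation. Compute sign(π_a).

+1

Start at x=58: 58 → 100 → 97 → 184 → 91 → 115 → 148 → … (one orbit).
Decompose π into cycles: lengths [81, 81, 27, 27, 9, 9, 3, 3, 1, 1, 1] (11 cycles, including the fixed point 0).
sign(π) = (−1)^{n − #cycles} = (−1)^{243−11} = (−1)^232 = +1.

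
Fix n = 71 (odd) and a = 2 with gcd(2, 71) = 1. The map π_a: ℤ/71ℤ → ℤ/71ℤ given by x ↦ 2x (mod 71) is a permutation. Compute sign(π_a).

Start at x=9: 9 → 18 → 36 → 1 → 2 → 4 → 8 → … (one orbit).
Cycle type of π: 35×2 + 1; total 3 cycles.
3 cycles on 71: each ℓ→(−1)^(ℓ−1), product (−1)^68 = +1.
Zolotarev: (2|71) = +1, matching the cycle-count sign.

+1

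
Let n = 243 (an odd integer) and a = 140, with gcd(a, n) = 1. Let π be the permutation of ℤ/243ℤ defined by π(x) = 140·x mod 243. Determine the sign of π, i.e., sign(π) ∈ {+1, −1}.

-1

Orbit of 236 under x↦140x: [236, 235, 95, 178, 134, 49, 56]… (length divides ord_243(140)).
Cycle lengths of π_140 on ℤ/243ℤ: [162, 54, 18, 6, 2, 1]; 6 cycles in total.
n − c = 243 − 6 = 237; sign = (−1)^237 = -1.
Check: (140/243) = -1 by Zolotarev.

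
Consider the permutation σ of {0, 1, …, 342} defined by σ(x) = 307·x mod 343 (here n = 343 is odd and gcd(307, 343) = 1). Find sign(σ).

-1

Trace 223: π^k(223) = [223, 204, 202, 274, 83, 99, 209] for k=0..6.
Cycle lengths of π_307 on ℤ/343ℤ: [98, 98, 98, 14, 14, 14, 2, 2, 2, 1]; 10 cycles in total.
343 − 10 = 333 transpositions; sign(π) = (−1)^333 = -1.
(307|343)_J = -1 (Zolotarev's lemma cross-check).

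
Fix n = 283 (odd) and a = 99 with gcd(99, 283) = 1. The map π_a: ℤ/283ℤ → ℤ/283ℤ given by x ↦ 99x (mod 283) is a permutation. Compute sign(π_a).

+1

Orbit of 278 under x↦99x: [278, 71, 237, 257, 256, 157, 261]… (length divides ord_283(99)).
The orbit structure of x ↦ 99x mod 283: 3 orbits of sizes [141, 141, 1].
3 cycles on 283: each ℓ→(−1)^(ℓ−1), product (−1)^280 = +1.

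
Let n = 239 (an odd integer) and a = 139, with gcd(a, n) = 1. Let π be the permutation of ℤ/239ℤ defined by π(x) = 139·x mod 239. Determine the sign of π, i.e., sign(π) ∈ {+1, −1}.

-1

Orbit of 10 under x↦139x: [10, 195, 98, 238, 100, 38, 24]… (length divides ord_239(139)).
The orbit structure of x ↦ 139x mod 239: 18 orbits of sizes [14, 14, 14, 14, 14, 14, 14, 14, 14, 14, 14, 14, 14, 14, 14, 14, 14, 1].
With 18 cycles on 239 points, sign = (−1)^{239−18} = -1.
The Jacobi symbol (139|239) = -1 (Zolotarev) agrees.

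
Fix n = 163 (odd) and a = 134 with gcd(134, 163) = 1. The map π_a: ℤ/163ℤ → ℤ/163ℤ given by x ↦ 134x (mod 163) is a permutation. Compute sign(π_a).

Orbit of 6 under x↦134x: [6, 152, 156, 40, 144, 62, 158]… (length divides ord_163(134)).
Cycle type of π: 81×2 + 1; total 3 cycles.
163 − 3 = 160 transpositions; sign(π) = (−1)^160 = +1.

+1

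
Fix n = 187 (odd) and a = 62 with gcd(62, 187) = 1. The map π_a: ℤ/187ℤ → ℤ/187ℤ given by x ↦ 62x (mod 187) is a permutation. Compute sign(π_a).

Start at x=184: 184 → 1 → 62 → 104 → 90 → 157 → 10 → … (one orbit).
π_62 has 5 disjoint cycles with lengths [80, 80, 16, 10, 1] on {0,…,186}.
sign(π) = (−1)^{n − #cycles} = (−1)^{187−5} = (−1)^182 = +1.
Zolotarev: (62|187) = +1, matching the cycle-count sign.

+1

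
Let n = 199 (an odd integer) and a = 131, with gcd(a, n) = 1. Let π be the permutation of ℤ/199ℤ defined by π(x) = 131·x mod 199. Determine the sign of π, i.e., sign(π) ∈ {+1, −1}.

Orbit of 151 under x↦131x: [151, 80, 132, 178, 35, 8, 53]… (length divides ord_199(131)).
Decompose π into cycles: lengths [99, 99, 1] (3 cycles, including the fixed point 0).
199 − 3 = 196 transpositions; sign(π) = (−1)^196 = +1.
The Jacobi symbol (131|199) = +1 (Zolotarev) agrees.

+1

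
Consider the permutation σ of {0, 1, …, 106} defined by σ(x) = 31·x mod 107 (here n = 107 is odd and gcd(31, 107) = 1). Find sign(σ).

-1

Orbit of 100 under x↦31x: [100, 104, 14, 6, 79, 95, 56]… (length divides ord_107(31)).
Decompose π into cycles: lengths [106, 1] (2 cycles, including the fixed point 0).
n − c = 107 − 2 = 105; sign = (−1)^105 = -1.
Via Zolotarev, sign(π_{31}) = (31|107) = -1.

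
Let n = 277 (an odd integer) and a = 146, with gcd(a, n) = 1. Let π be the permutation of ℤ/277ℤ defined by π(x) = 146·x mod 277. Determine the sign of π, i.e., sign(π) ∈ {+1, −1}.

Orbit of 211 under x↦146x: [211, 59, 27, 64, 203, 276, 131]… (length divides ord_277(146)).
π_146 has 7 disjoint cycles with lengths [46, 46, 46, 46, 46, 46, 1] on {0,…,276}.
sign(π) = (−1)^{n − #cycles} = (−1)^{277−7} = (−1)^270 = +1.
The Jacobi symbol (146|277) = +1 (Zolotarev) agrees.

+1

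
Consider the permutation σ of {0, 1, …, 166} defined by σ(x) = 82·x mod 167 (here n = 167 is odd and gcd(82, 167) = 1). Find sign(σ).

Orbit of 72 under x↦82x: [72, 59, 162, 91, 114, 163, 6]… (length divides ord_167(82)).
Cycle lengths of π_82 on ℤ/167ℤ: [166, 1]; 2 cycles in total.
2 cycles on 167: each ℓ→(−1)^(ℓ−1), product (−1)^165 = -1.
The Jacobi symbol (82|167) = -1 (Zolotarev) agrees.

-1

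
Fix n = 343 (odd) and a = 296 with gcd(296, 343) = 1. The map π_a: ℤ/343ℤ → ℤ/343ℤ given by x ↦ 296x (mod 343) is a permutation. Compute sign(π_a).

+1

Start at x=312: 312 → 85 → 121 → 144 → 92 → 135 → 172 → … (one orbit).
Cycle lengths of π_296 on ℤ/343ℤ: [147, 147, 21, 21, 3, 3, 1]; 7 cycles in total.
sign(π) = (−1)^{n − #cycles} = (−1)^{343−7} = (−1)^336 = +1.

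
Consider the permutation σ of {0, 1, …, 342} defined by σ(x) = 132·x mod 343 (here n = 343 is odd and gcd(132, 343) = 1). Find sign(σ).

Orbit of 204 under x↦132x: [204, 174, 330, 342, 211, 69, 190]… (length divides ord_343(132)).
Cycle type of π: 98×3 + 14×3 + 2×3 + 1; total 10 cycles.
343 − 10 = 333 transpositions; sign(π) = (−1)^333 = -1.

-1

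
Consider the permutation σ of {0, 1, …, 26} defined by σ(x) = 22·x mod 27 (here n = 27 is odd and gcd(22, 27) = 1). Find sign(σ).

+1

Trace 16: π^k(16) = [16, 1, 22, 25, 10, 4, 7] for k=0..6.
Cycle lengths of π_22 on ℤ/27ℤ: [9, 9, 3, 3, 1, 1, 1]; 7 cycles in total.
With 7 cycles on 27 points, sign = (−1)^{27−7} = +1.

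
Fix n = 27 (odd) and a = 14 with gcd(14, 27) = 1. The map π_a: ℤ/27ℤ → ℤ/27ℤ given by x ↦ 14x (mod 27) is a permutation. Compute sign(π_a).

Trace 16: π^k(16) = [16, 8, 4, 2, 1, 14, 7] for k=0..6.
Decompose π into cycles: lengths [18, 6, 2, 1] (4 cycles, including the fixed point 0).
4 cycles on 27: each ℓ→(−1)^(ℓ−1), product (−1)^23 = -1.
(14|27)_J = -1 (Zolotarev's lemma cross-check).

-1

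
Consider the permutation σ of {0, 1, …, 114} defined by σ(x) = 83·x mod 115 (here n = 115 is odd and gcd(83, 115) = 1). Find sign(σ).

+1

Start at x=26: 26 → 88 → 59 → 67 → 41 → 68 → 9 → … (one orbit).
Decompose π into cycles: lengths [44, 44, 22, 4, 1] (5 cycles, including the fixed point 0).
115 − 5 = 110 transpositions; sign(π) = (−1)^110 = +1.
Check: (83/115) = +1 by Zolotarev.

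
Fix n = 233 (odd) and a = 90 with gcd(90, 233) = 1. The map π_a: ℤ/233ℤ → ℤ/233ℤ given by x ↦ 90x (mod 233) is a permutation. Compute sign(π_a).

-1

Start at x=201: 201 → 149 → 129 → 193 → 128 → 103 → 183 → … (one orbit).
2 cycles of lengths [232, 1].
Σ(ℓ_i−1) = 233−2 = 231; sign = (−1)^231 = -1.
Via Zolotarev, sign(π_{90}) = (90|233) = -1.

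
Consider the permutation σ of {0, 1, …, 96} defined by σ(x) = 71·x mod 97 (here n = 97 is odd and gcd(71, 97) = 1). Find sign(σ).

Orbit of 85 under x↦71x: [85, 21, 36, 34, 86, 92, 33]… (length divides ord_97(71)).
2 cycles of lengths [96, 1].
n − c = 97 − 2 = 95; sign = (−1)^95 = -1.
Via Zolotarev, sign(π_{71}) = (71|97) = -1.

-1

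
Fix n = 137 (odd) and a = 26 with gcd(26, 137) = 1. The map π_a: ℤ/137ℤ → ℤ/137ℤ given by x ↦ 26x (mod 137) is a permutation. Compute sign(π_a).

Orbit of 20 under x↦26x: [20, 109, 94, 115, 113, 61, 79]… (length divides ord_137(26)).
Cycle type of π: 136 + 1; total 2 cycles.
sign(π) = (−1)^{n − #cycles} = (−1)^{137−2} = (−1)^135 = -1.

-1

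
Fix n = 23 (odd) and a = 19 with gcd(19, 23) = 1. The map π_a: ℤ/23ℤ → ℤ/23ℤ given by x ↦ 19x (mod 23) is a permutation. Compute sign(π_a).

-1

Orbit of 13 under x↦19x: [13, 17, 1, 19, 16, 5, 3]… (length divides ord_23(19)).
The orbit structure of x ↦ 19x mod 23: 2 orbits of sizes [22, 1].
With 2 cycles on 23 points, sign = (−1)^{23−2} = -1.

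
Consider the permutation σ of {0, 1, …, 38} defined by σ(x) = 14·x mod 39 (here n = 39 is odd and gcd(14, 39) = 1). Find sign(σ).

Start at x=14: 14 → 1 → 14 (one orbit).
26 cycles of lengths [2, 2, 2, 2, 2, 2, 2, 2, 2, 2, 2, 2, 2, 1, 1, 1, 1, 1, 1, 1, 1, 1, 1, 1, 1, 1].
n − c = 39 − 26 = 13; sign = (−1)^13 = -1.

-1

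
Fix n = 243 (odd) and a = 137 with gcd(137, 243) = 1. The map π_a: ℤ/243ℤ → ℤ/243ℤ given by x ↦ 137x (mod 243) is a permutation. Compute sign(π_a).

-1

Orbit of 89 under x↦137x: [89, 43, 59, 64, 20, 67, 188]… (length divides ord_243(137)).
6 cycles of lengths [162, 54, 18, 6, 2, 1].
6 cycles on 243: each ℓ→(−1)^(ℓ−1), product (−1)^237 = -1.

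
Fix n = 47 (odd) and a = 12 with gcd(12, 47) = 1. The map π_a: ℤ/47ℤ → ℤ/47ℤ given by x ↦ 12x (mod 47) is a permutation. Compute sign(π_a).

Orbit of 18 under x↦12x: [18, 28, 7, 37, 21, 17, 16]… (length divides ord_47(12)).
π_12 has 3 disjoint cycles with lengths [23, 23, 1] on {0,…,46}.
47 − 3 = 44 transpositions; sign(π) = (−1)^44 = +1.
The Jacobi symbol (12|47) = +1 (Zolotarev) agrees.

+1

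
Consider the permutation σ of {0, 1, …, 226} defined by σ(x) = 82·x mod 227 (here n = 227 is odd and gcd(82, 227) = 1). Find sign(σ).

+1

Trace 213: π^k(213) = [213, 214, 69, 210, 195, 100, 28] for k=0..6.
3 cycles of lengths [113, 113, 1].
227 − 3 = 224 transpositions; sign(π) = (−1)^224 = +1.
Check: (82/227) = +1 by Zolotarev.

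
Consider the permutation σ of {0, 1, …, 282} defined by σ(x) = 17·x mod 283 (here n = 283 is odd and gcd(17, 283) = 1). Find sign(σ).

-1

Start at x=268: 268 → 28 → 193 → 168 → 26 → 159 → 156 → … (one orbit).
π_17 has 2 disjoint cycles with lengths [282, 1] on {0,…,282}.
sign(π) = (−1)^{n − #cycles} = (−1)^{283−2} = (−1)^281 = -1.
Check: (17/283) = -1 by Zolotarev.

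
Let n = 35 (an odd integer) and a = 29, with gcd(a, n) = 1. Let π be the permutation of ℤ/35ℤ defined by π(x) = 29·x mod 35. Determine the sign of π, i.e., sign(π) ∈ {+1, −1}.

Orbit of 1 under x↦29x: [1, 29]… (length divides ord_35(29)).
Cycle lengths of π_29 on ℤ/35ℤ: [2, 2, 2, 2, 2, 2, 2, 2, 2, 2, 2, 2, 2, 2, 1, 1, 1, 1, 1, 1, 1]; 21 cycles in total.
n − c = 35 − 21 = 14; sign = (−1)^14 = +1.
Check: (29/35) = +1 by Zolotarev.

+1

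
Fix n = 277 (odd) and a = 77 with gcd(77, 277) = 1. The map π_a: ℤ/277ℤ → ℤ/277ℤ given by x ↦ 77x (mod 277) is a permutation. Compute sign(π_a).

Orbit of 3 under x↦77x: [3, 231, 59, 111, 237, 244, 229]… (length divides ord_277(77)).
Cycle type of π: 276 + 1; total 2 cycles.
n − c = 277 − 2 = 275; sign = (−1)^275 = -1.

-1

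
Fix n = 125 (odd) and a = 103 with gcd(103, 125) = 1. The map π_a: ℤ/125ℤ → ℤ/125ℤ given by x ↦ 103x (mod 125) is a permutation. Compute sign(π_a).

Start at x=116: 116 → 73 → 19 → 82 → 71 → 63 → 114 → … (one orbit).
Decompose π into cycles: lengths [100, 20, 4, 1] (4 cycles, including the fixed point 0).
Σ(ℓ_i−1) = 125−4 = 121; sign = (−1)^121 = -1.
Zolotarev: (103|125) = -1, matching the cycle-count sign.

-1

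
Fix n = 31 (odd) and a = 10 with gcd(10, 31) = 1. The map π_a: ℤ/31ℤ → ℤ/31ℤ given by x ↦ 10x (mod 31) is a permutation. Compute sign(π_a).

Trace 14: π^k(14) = [14, 16, 5, 19, 4, 9, 28] for k=0..6.
3 cycles of lengths [15, 15, 1].
3 cycles on 31: each ℓ→(−1)^(ℓ−1), product (−1)^28 = +1.

+1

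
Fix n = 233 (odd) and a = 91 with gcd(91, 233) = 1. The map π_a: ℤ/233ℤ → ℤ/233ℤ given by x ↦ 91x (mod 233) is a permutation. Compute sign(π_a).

+1

Trace 232: π^k(232) = [232, 142, 107, 184, 201, 117, 162] for k=0..6.
Decompose π into cycles: lengths [58, 58, 58, 58, 1] (5 cycles, including the fixed point 0).
233 − 5 = 228 transpositions; sign(π) = (−1)^228 = +1.
Via Zolotarev, sign(π_{91}) = (91|233) = +1.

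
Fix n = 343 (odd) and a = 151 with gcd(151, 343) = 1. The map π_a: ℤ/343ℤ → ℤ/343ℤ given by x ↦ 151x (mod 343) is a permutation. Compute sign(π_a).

Start at x=44: 44 → 127 → 312 → 121 → 92 → 172 → 247 → … (one orbit).
Decompose π into cycles: lengths [147, 147, 21, 21, 3, 3, 1] (7 cycles, including the fixed point 0).
Σ(ℓ_i−1) = 343−7 = 336; sign = (−1)^336 = +1.
Check: (151/343) = +1 by Zolotarev.

+1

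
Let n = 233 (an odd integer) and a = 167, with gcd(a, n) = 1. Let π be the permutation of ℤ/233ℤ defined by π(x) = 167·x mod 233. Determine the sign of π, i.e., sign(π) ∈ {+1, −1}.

+1

Orbit of 204 under x↦167x: [204, 50, 195, 178, 135, 177, 201]… (length divides ord_233(167)).
3 cycles of lengths [116, 116, 1].
3 cycles on 233: each ℓ→(−1)^(ℓ−1), product (−1)^230 = +1.
(167|233)_J = +1 (Zolotarev's lemma cross-check).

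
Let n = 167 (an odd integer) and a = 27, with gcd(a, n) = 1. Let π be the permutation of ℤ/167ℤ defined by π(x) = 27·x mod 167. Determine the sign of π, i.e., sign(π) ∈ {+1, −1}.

+1

Trace 116: π^k(116) = [116, 126, 62, 4, 108, 77, 75] for k=0..6.
3 cycles of lengths [83, 83, 1].
With 3 cycles on 167 points, sign = (−1)^{167−3} = +1.
Via Zolotarev, sign(π_{27}) = (27|167) = +1.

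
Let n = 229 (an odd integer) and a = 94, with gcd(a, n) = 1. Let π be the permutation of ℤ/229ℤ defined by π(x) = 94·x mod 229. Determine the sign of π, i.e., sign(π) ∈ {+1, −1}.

Start at x=1: 1 → 94 → 134 → 1 (one orbit).
The orbit structure of x ↦ 94x mod 229: 77 orbits of sizes [3, 3, 3, 3, 3, 3, 3, 3, 3, 3, 3, 3, 3, 3, 3, 3, 3, 3, 3, 3, 3, 3, 3, 3, 3, 3, 3, 3, 3, 3, 3, 3, 3, 3, 3, 3, 3, 3, 3, 3, 3, 3, 3, 3, 3, 3, 3, 3, 3, 3, 3, 3, 3, 3, 3, 3, 3, 3, 3, 3, 3, 3, 3, 3, 3, 3, 3, 3, 3, 3, 3, 3, 3, 3, 3, 3, 1].
229 − 77 = 152 transpositions; sign(π) = (−1)^152 = +1.
The Jacobi symbol (94|229) = +1 (Zolotarev) agrees.

+1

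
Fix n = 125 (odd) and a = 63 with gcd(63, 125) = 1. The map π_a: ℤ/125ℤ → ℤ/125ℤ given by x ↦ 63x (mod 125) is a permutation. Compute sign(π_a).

-1

Start at x=36: 36 → 18 → 9 → 67 → 96 → 48 → 24 → … (one orbit).
π_63 has 4 disjoint cycles with lengths [100, 20, 4, 1] on {0,…,124}.
sign(π) = (−1)^{n − #cycles} = (−1)^{125−4} = (−1)^121 = -1.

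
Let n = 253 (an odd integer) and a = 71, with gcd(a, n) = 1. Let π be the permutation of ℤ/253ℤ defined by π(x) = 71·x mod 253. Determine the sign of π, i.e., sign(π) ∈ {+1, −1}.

Trace 234: π^k(234) = [234, 169, 108, 78, 225, 36, 26] for k=0..6.
Decompose π into cycles: lengths [55, 55, 55, 55, 11, 11, 5, 5, 1] (9 cycles, including the fixed point 0).
Σ(ℓ_i−1) = 253−9 = 244; sign = (−1)^244 = +1.

+1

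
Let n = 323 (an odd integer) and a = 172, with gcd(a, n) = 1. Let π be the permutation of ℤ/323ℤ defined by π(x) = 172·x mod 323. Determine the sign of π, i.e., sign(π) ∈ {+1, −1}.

Orbit of 191 under x↦172x: [191, 229, 305, 134, 115, 77, 1]… (length divides ord_323(172)).
Cycle lengths of π_172 on ℤ/323ℤ: [8, 8, 8, 8, 8, 8, 8, 8, 8, 8, 8, 8, 8, 8, 8, 8, 8, 8, 8, 8, 8, 8, 8, 8, 8, 8, 8, 8, 8, 8, 8, 8, 8, 8, 8, 8, 8, 8, 1, 1, 1, 1, 1, 1, 1, 1, 1, 1, 1, 1, 1, 1, 1, 1, 1, 1, 1]; 57 cycles in total.
n − c = 323 − 57 = 266; sign = (−1)^266 = +1.

+1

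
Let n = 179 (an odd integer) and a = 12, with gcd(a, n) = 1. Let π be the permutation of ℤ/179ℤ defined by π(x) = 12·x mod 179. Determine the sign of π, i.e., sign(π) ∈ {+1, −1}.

Trace 108: π^k(108) = [108, 43, 158, 106, 19, 49, 51] for k=0..6.
Decompose π into cycles: lengths [89, 89, 1] (3 cycles, including the fixed point 0).
sign(π) = (−1)^{n − #cycles} = (−1)^{179−3} = (−1)^176 = +1.
The Jacobi symbol (12|179) = +1 (Zolotarev) agrees.

+1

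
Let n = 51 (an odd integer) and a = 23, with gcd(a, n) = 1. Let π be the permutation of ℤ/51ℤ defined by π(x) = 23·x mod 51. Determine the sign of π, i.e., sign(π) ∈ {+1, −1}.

+1

Trace 4: π^k(4) = [4, 41, 25, 14, 16, 11, 49] for k=0..6.
The orbit structure of x ↦ 23x mod 51: 5 orbits of sizes [16, 16, 16, 2, 1].
sign(π) = (−1)^{n − #cycles} = (−1)^{51−5} = (−1)^46 = +1.
Zolotarev: (23|51) = +1, matching the cycle-count sign.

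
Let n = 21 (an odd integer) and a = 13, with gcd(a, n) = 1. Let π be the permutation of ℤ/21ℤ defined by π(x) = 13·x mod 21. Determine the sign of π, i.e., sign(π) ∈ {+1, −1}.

-1

Orbit of 13 under x↦13x: [13, 1]… (length divides ord_21(13)).
π_13 has 12 disjoint cycles with lengths [2, 2, 2, 2, 2, 2, 2, 2, 2, 1, 1, 1] on {0,…,20}.
21 − 12 = 9 transpositions; sign(π) = (−1)^9 = -1.
Check: (13/21) = -1 by Zolotarev.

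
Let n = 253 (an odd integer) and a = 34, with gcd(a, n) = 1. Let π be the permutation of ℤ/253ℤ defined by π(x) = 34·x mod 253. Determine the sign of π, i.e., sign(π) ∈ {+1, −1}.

-1

Start at x=221: 221 → 177 → 199 → 188 → 67 → 1 → 34 → … (one orbit).
π_34 has 22 disjoint cycles with lengths [22, 22, 22, 22, 22, 22, 22, 22, 22, 22, 22, 1, 1, 1, 1, 1, 1, 1, 1, 1, 1, 1] on {0,…,252}.
n − c = 253 − 22 = 231; sign = (−1)^231 = -1.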